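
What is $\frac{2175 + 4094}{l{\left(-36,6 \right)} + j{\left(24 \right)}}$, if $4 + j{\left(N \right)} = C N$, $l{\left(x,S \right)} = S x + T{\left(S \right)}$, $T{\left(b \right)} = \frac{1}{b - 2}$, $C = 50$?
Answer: $\frac{25076}{3921} \approx 6.3953$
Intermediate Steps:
$T{\left(b \right)} = \frac{1}{-2 + b}$
$l{\left(x,S \right)} = \frac{1}{-2 + S} + S x$ ($l{\left(x,S \right)} = S x + \frac{1}{-2 + S} = \frac{1}{-2 + S} + S x$)
$j{\left(N \right)} = -4 + 50 N$
$\frac{2175 + 4094}{l{\left(-36,6 \right)} + j{\left(24 \right)}} = \frac{2175 + 4094}{\frac{1 + 6 \left(-36\right) \left(-2 + 6\right)}{-2 + 6} + \left(-4 + 50 \cdot 24\right)} = \frac{6269}{\frac{1 + 6 \left(-36\right) 4}{4} + \left(-4 + 1200\right)} = \frac{6269}{\frac{1 - 864}{4} + 1196} = \frac{6269}{\frac{1}{4} \left(-863\right) + 1196} = \frac{6269}{- \frac{863}{4} + 1196} = \frac{6269}{\frac{3921}{4}} = 6269 \cdot \frac{4}{3921} = \frac{25076}{3921}$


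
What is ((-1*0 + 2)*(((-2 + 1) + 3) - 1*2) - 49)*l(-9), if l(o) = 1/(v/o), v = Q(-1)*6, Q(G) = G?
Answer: -147/2 ≈ -73.500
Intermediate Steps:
v = -6 (v = -1*6 = -6)
l(o) = -o/6 (l(o) = 1/(-6/o) = -o/6)
((-1*0 + 2)*(((-2 + 1) + 3) - 1*2) - 49)*l(-9) = ((-1*0 + 2)*(((-2 + 1) + 3) - 1*2) - 49)*(-⅙*(-9)) = ((0 + 2)*((-1 + 3) - 2) - 49)*(3/2) = (2*(2 - 2) - 49)*(3/2) = (2*0 - 49)*(3/2) = (0 - 49)*(3/2) = -49*3/2 = -147/2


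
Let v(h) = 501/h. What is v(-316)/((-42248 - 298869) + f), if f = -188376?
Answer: 501/167319788 ≈ 2.9943e-6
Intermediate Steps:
v(-316)/((-42248 - 298869) + f) = (501/(-316))/((-42248 - 298869) - 188376) = (501*(-1/316))/(-341117 - 188376) = -501/316/(-529493) = -501/316*(-1/529493) = 501/167319788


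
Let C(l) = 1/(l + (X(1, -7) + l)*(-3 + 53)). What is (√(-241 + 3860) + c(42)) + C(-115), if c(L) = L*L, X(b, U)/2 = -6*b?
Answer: 11404259/6465 + √3619 ≈ 1824.2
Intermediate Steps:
X(b, U) = -12*b (X(b, U) = 2*(-6*b) = -12*b)
c(L) = L²
C(l) = 1/(-600 + 51*l) (C(l) = 1/(l + (-12*1 + l)*(-3 + 53)) = 1/(l + (-12 + l)*50) = 1/(l + (-600 + 50*l)) = 1/(-600 + 51*l))
(√(-241 + 3860) + c(42)) + C(-115) = (√(-241 + 3860) + 42²) + 1/(3*(-200 + 17*(-115))) = (√3619 + 1764) + 1/(3*(-200 - 1955)) = (1764 + √3619) + (⅓)/(-2155) = (1764 + √3619) + (⅓)*(-1/2155) = (1764 + √3619) - 1/6465 = 11404259/6465 + √3619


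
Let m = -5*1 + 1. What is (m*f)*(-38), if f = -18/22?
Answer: -1368/11 ≈ -124.36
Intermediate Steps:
f = -9/11 (f = -18*1/22 = -9/11 ≈ -0.81818)
m = -4 (m = -5 + 1 = -4)
(m*f)*(-38) = -4*(-9/11)*(-38) = (36/11)*(-38) = -1368/11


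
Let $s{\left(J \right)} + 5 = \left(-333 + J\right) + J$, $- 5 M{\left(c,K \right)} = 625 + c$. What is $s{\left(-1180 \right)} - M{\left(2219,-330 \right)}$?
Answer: $- \frac{10646}{5} \approx -2129.2$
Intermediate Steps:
$M{\left(c,K \right)} = -125 - \frac{c}{5}$ ($M{\left(c,K \right)} = - \frac{625 + c}{5} = -125 - \frac{c}{5}$)
$s{\left(J \right)} = -338 + 2 J$ ($s{\left(J \right)} = -5 + \left(\left(-333 + J\right) + J\right) = -5 + \left(-333 + 2 J\right) = -338 + 2 J$)
$s{\left(-1180 \right)} - M{\left(2219,-330 \right)} = \left(-338 + 2 \left(-1180\right)\right) - \left(-125 - \frac{2219}{5}\right) = \left(-338 - 2360\right) - \left(-125 - \frac{2219}{5}\right) = -2698 - - \frac{2844}{5} = -2698 + \frac{2844}{5} = - \frac{10646}{5}$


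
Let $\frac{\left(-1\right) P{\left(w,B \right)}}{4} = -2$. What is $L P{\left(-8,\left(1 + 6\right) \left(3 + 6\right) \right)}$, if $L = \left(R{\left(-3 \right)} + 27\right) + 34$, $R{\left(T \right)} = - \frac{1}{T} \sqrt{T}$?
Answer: $488 + \frac{8 i \sqrt{3}}{3} \approx 488.0 + 4.6188 i$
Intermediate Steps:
$P{\left(w,B \right)} = 8$ ($P{\left(w,B \right)} = \left(-4\right) \left(-2\right) = 8$)
$R{\left(T \right)} = - \frac{1}{\sqrt{T}}$
$L = 61 + \frac{i \sqrt{3}}{3}$ ($L = \left(- \frac{1}{i \sqrt{3}} + 27\right) + 34 = \left(- \frac{\left(-1\right) i \sqrt{3}}{3} + 27\right) + 34 = \left(\frac{i \sqrt{3}}{3} + 27\right) + 34 = \left(27 + \frac{i \sqrt{3}}{3}\right) + 34 = 61 + \frac{i \sqrt{3}}{3} \approx 61.0 + 0.57735 i$)
$L P{\left(-8,\left(1 + 6\right) \left(3 + 6\right) \right)} = \left(61 + \frac{i \sqrt{3}}{3}\right) 8 = 488 + \frac{8 i \sqrt{3}}{3}$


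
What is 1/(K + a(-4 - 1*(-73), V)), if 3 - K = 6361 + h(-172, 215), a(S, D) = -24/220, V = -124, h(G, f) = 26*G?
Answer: -55/103736 ≈ -0.00053019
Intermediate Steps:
a(S, D) = -6/55 (a(S, D) = -24*1/220 = -6/55)
K = -1886 (K = 3 - (6361 + 26*(-172)) = 3 - (6361 - 4472) = 3 - 1*1889 = 3 - 1889 = -1886)
1/(K + a(-4 - 1*(-73), V)) = 1/(-1886 - 6/55) = 1/(-103736/55) = -55/103736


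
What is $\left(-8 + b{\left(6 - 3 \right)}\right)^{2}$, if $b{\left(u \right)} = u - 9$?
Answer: $196$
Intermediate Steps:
$b{\left(u \right)} = -9 + u$
$\left(-8 + b{\left(6 - 3 \right)}\right)^{2} = \left(-8 + \left(-9 + \left(6 - 3\right)\right)\right)^{2} = \left(-8 + \left(-9 + 3\right)\right)^{2} = \left(-8 - 6\right)^{2} = \left(-14\right)^{2} = 196$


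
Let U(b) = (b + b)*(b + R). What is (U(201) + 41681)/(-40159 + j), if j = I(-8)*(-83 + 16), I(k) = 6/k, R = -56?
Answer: -399884/160435 ≈ -2.4925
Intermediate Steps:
U(b) = 2*b*(-56 + b) (U(b) = (b + b)*(b - 56) = (2*b)*(-56 + b) = 2*b*(-56 + b))
j = 201/4 (j = (6/(-8))*(-83 + 16) = (6*(-1/8))*(-67) = -3/4*(-67) = 201/4 ≈ 50.250)
(U(201) + 41681)/(-40159 + j) = (2*201*(-56 + 201) + 41681)/(-40159 + 201/4) = (2*201*145 + 41681)/(-160435/4) = (58290 + 41681)*(-4/160435) = 99971*(-4/160435) = -399884/160435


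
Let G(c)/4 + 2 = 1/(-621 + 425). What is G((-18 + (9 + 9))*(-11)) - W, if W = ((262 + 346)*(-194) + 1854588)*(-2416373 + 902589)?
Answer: 128815697740183/49 ≈ 2.6289e+12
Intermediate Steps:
G(c) = -393/49 (G(c) = -8 + 4/(-621 + 425) = -8 + 4/(-196) = -8 + 4*(-1/196) = -8 - 1/49 = -393/49)
W = -2628891790624 (W = (608*(-194) + 1854588)*(-1513784) = (-117952 + 1854588)*(-1513784) = 1736636*(-1513784) = -2628891790624)
G((-18 + (9 + 9))*(-11)) - W = -393/49 - 1*(-2628891790624) = -393/49 + 2628891790624 = 128815697740183/49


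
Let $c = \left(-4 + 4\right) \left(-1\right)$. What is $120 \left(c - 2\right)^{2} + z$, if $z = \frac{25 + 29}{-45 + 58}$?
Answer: $\frac{6294}{13} \approx 484.15$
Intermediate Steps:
$c = 0$ ($c = 0 \left(-1\right) = 0$)
$z = \frac{54}{13} \approx 4.1538$
$120 \left(c - 2\right)^{2} + z = 120 \left(0 - 2\right)^{2} + \frac{54}{13} = 120 \left(-2\right)^{2} + \frac{54}{13} = 120 \cdot 4 + \frac{54}{13} = 480 + \frac{54}{13} = \frac{6294}{13}$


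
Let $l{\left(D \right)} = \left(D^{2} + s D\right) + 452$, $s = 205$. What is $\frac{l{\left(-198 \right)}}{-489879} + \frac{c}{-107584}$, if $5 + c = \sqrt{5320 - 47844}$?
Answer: $\frac{102932851}{52703142336} - \frac{i \sqrt{10631}}{53792} \approx 0.0019531 - 0.0019168 i$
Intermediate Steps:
$l{\left(D \right)} = 452 + D^{2} + 205 D$ ($l{\left(D \right)} = \left(D^{2} + 205 D\right) + 452 = 452 + D^{2} + 205 D$)
$c = -5 + 2 i \sqrt{10631}$ ($c = -5 + \sqrt{5320 - 47844} = -5 + \sqrt{-42524} = -5 + 2 i \sqrt{10631} \approx -5.0 + 206.21 i$)
$\frac{l{\left(-198 \right)}}{-489879} + \frac{c}{-107584} = \frac{452 + \left(-198\right)^{2} + 205 \left(-198\right)}{-489879} + \frac{-5 + 2 i \sqrt{10631}}{-107584} = \left(452 + 39204 - 40590\right) \left(- \frac{1}{489879}\right) + \left(-5 + 2 i \sqrt{10631}\right) \left(- \frac{1}{107584}\right) = \left(-934\right) \left(- \frac{1}{489879}\right) + \left(\frac{5}{107584} - \frac{i \sqrt{10631}}{53792}\right) = \frac{934}{489879} + \left(\frac{5}{107584} - \frac{i \sqrt{10631}}{53792}\right) = \frac{102932851}{52703142336} - \frac{i \sqrt{10631}}{53792}$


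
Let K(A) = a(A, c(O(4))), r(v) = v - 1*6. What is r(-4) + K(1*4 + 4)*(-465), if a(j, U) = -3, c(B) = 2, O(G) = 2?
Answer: 1385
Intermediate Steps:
r(v) = -6 + v (r(v) = v - 6 = -6 + v)
K(A) = -3
r(-4) + K(1*4 + 4)*(-465) = (-6 - 4) - 3*(-465) = -10 + 1395 = 1385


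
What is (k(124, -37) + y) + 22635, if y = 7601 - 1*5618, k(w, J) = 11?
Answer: 24629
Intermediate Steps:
y = 1983 (y = 7601 - 5618 = 1983)
(k(124, -37) + y) + 22635 = (11 + 1983) + 22635 = 1994 + 22635 = 24629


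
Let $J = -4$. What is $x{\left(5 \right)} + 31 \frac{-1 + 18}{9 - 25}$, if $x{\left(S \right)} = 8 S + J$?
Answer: $\frac{49}{16} \approx 3.0625$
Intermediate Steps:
$x{\left(S \right)} = -4 + 8 S$ ($x{\left(S \right)} = 8 S - 4 = -4 + 8 S$)
$x{\left(5 \right)} + 31 \frac{-1 + 18}{9 - 25} = \left(-4 + 8 \cdot 5\right) + 31 \frac{-1 + 18}{9 - 25} = \left(-4 + 40\right) + 31 \frac{17}{-16} = 36 + 31 \cdot 17 \left(- \frac{1}{16}\right) = 36 + 31 \left(- \frac{17}{16}\right) = 36 - \frac{527}{16} = \frac{49}{16}$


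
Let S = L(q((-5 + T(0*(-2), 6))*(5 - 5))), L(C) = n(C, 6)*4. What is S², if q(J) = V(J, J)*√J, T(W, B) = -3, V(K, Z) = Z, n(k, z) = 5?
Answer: 400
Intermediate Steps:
q(J) = J^(3/2) (q(J) = J*√J = J^(3/2))
L(C) = 20 (L(C) = 5*4 = 20)
S = 20
S² = 20² = 400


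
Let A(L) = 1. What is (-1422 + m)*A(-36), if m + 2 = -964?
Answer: -2388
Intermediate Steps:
m = -966 (m = -2 - 964 = -966)
(-1422 + m)*A(-36) = (-1422 - 966)*1 = -2388*1 = -2388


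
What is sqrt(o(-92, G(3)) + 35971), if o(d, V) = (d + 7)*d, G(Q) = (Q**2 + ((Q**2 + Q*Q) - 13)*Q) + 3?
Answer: sqrt(43791) ≈ 209.26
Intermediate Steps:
G(Q) = 3 + Q**2 + Q*(-13 + 2*Q**2) (G(Q) = (Q**2 + ((Q**2 + Q**2) - 13)*Q) + 3 = (Q**2 + (2*Q**2 - 13)*Q) + 3 = (Q**2 + (-13 + 2*Q**2)*Q) + 3 = (Q**2 + Q*(-13 + 2*Q**2)) + 3 = 3 + Q**2 + Q*(-13 + 2*Q**2))
o(d, V) = d*(7 + d) (o(d, V) = (7 + d)*d = d*(7 + d))
sqrt(o(-92, G(3)) + 35971) = sqrt(-92*(7 - 92) + 35971) = sqrt(-92*(-85) + 35971) = sqrt(7820 + 35971) = sqrt(43791)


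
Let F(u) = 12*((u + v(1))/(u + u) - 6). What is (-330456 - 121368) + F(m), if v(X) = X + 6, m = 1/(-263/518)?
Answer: -16720719/37 ≈ -4.5191e+5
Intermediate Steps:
m = -518/263 (m = 1/(-263*1/518) = 1/(-263/518) = -518/263 ≈ -1.9696)
v(X) = 6 + X
F(u) = -72 + 6*(7 + u)/u (F(u) = 12*((u + (6 + 1))/(u + u) - 6) = 12*((u + 7)/((2*u)) - 6) = 12*((7 + u)*(1/(2*u)) - 6) = 12*((7 + u)/(2*u) - 6) = 12*(-6 + (7 + u)/(2*u)) = -72 + 6*(7 + u)/u)
(-330456 - 121368) + F(m) = (-330456 - 121368) + (-66 + 42/(-518/263)) = -451824 + (-66 + 42*(-263/518)) = -451824 + (-66 - 789/37) = -451824 - 3231/37 = -16720719/37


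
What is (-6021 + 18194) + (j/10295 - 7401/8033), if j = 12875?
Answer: 239412867/19667 ≈ 12173.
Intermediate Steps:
(-6021 + 18194) + (j/10295 - 7401/8033) = (-6021 + 18194) + (12875/10295 - 7401/8033) = 12173 + (12875*(1/10295) - 7401*1/8033) = 12173 + (2575/2059 - 7401/8033) = 12173 + 6476/19667 = 239412867/19667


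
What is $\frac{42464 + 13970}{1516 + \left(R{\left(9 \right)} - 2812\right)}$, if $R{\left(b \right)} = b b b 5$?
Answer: $\frac{1946}{81} \approx 24.025$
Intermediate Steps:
$R{\left(b \right)} = 5 b^{3}$ ($R{\left(b \right)} = b^{2} b 5 = b^{3} \cdot 5 = 5 b^{3}$)
$\frac{42464 + 13970}{1516 + \left(R{\left(9 \right)} - 2812\right)} = \frac{42464 + 13970}{1516 + \left(5 \cdot 9^{3} - 2812\right)} = \frac{56434}{1516 + \left(5 \cdot 729 - 2812\right)} = \frac{56434}{1516 + \left(3645 - 2812\right)} = \frac{56434}{1516 + 833} = \frac{56434}{2349} = 56434 \cdot \frac{1}{2349} = \frac{1946}{81}$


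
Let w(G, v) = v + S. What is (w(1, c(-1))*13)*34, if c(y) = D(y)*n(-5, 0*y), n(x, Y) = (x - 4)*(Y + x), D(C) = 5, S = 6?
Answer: 102102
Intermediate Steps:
n(x, Y) = (-4 + x)*(Y + x)
c(y) = 225 (c(y) = 5*((-5)² - 0*y - 4*(-5) + (0*y)*(-5)) = 5*(25 - 4*0 + 20 + 0*(-5)) = 5*(25 + 0 + 20 + 0) = 5*45 = 225)
w(G, v) = 6 + v (w(G, v) = v + 6 = 6 + v)
(w(1, c(-1))*13)*34 = ((6 + 225)*13)*34 = (231*13)*34 = 3003*34 = 102102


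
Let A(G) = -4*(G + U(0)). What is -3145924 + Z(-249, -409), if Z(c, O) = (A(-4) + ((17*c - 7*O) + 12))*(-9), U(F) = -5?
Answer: -3134026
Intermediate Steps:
A(G) = 20 - 4*G (A(G) = -4*(G - 5) = -4*(-5 + G) = 20 - 4*G)
Z(c, O) = -432 - 153*c + 63*O (Z(c, O) = ((20 - 4*(-4)) + ((17*c - 7*O) + 12))*(-9) = ((20 + 16) + ((-7*O + 17*c) + 12))*(-9) = (36 + (12 - 7*O + 17*c))*(-9) = (48 - 7*O + 17*c)*(-9) = -432 - 153*c + 63*O)
-3145924 + Z(-249, -409) = -3145924 + (-432 - 153*(-249) + 63*(-409)) = -3145924 + (-432 + 38097 - 25767) = -3145924 + 11898 = -3134026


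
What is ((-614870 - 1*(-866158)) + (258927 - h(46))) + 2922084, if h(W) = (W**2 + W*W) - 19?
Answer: 3428086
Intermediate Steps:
h(W) = -19 + 2*W**2 (h(W) = (W**2 + W**2) - 19 = 2*W**2 - 19 = -19 + 2*W**2)
((-614870 - 1*(-866158)) + (258927 - h(46))) + 2922084 = ((-614870 - 1*(-866158)) + (258927 - (-19 + 2*46**2))) + 2922084 = ((-614870 + 866158) + (258927 - (-19 + 2*2116))) + 2922084 = (251288 + (258927 - (-19 + 4232))) + 2922084 = (251288 + (258927 - 1*4213)) + 2922084 = (251288 + (258927 - 4213)) + 2922084 = (251288 + 254714) + 2922084 = 506002 + 2922084 = 3428086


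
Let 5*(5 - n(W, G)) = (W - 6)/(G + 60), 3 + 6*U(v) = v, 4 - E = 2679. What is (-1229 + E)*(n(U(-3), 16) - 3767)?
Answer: 1395243728/95 ≈ 1.4687e+7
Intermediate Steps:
E = -2675 (E = 4 - 1*2679 = 4 - 2679 = -2675)
U(v) = -½ + v/6
n(W, G) = 5 - (-6 + W)/(5*(60 + G)) (n(W, G) = 5 - (W - 6)/(5*(G + 60)) = 5 - (-6 + W)/(5*(60 + G)))
(-1229 + E)*(n(U(-3), 16) - 3767) = (-1229 - 2675)*((1506 - (-½ + (⅙)*(-3)) + 25*16)/(5*(60 + 16)) - 3767) = -3904*((⅕)*(1506 - (-½ - ½) + 400)/76 - 3767) = -3904*((⅕)*(1/76)*(1506 - 1*(-1) + 400) - 3767) = -3904*((⅕)*(1/76)*(1506 + 1 + 400) - 3767) = -3904*((⅕)*(1/76)*1907 - 3767) = -3904*(1907/380 - 3767) = -3904*(-1429553/380) = 1395243728/95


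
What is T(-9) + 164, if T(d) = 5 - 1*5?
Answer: 164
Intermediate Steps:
T(d) = 0 (T(d) = 5 - 5 = 0)
T(-9) + 164 = 0 + 164 = 164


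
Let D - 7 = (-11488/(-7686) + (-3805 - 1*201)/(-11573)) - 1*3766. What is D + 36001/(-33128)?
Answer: -5537283361059607/1473369091992 ≈ -3758.2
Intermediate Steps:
D = -167099801231/44475039 (D = 7 + ((-11488/(-7686) + (-3805 - 1*201)/(-11573)) - 1*3766) = 7 + ((-11488*(-1/7686) + (-3805 - 201)*(-1/11573)) - 3766) = 7 + ((5744/3843 - 4006*(-1/11573)) - 3766) = 7 + ((5744/3843 + 4006/11573) - 3766) = 7 + (81870370/44475039 - 3766) = 7 - 167411126504/44475039 = -167099801231/44475039 ≈ -3757.2)
D + 36001/(-33128) = -167099801231/44475039 + 36001/(-33128) = -167099801231/44475039 + 36001*(-1/33128) = -167099801231/44475039 - 36001/33128 = -5537283361059607/1473369091992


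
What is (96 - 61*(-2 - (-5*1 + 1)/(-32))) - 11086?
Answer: -86883/8 ≈ -10860.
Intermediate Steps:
(96 - 61*(-2 - (-5*1 + 1)/(-32))) - 11086 = (96 - 61*(-2 - (-5 + 1)*(-1)/32)) - 11086 = (96 - 61*(-2 - (-4)*(-1)/32)) - 11086 = (96 - 61*(-2 - 1*⅛)) - 11086 = (96 - 61*(-2 - ⅛)) - 11086 = (96 - 61*(-17/8)) - 11086 = (96 + 1037/8) - 11086 = 1805/8 - 11086 = -86883/8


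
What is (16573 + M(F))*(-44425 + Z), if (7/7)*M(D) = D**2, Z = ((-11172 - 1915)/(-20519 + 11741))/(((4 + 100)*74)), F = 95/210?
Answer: -87739093698573549629/119167880832 ≈ -7.3626e+8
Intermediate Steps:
F = 19/42 (F = 95*(1/210) = 19/42 ≈ 0.45238)
Z = 13087/67555488 (Z = (-13087/(-8778))/((104*74)) = -13087*(-1/8778)/7696 = (13087/8778)*(1/7696) = 13087/67555488 ≈ 0.00019372)
M(D) = D**2
(16573 + M(F))*(-44425 + Z) = (16573 + (19/42)**2)*(-44425 + 13087/67555488) = (16573 + 361/1764)*(-3001152541313/67555488) = (29235133/1764)*(-3001152541313/67555488) = -87739093698573549629/119167880832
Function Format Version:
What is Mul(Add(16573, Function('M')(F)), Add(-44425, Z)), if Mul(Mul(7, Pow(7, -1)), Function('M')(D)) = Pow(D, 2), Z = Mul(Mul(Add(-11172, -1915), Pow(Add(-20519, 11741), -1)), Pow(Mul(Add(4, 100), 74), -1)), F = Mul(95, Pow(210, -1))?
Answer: Rational(-87739093698573549629, 119167880832) ≈ -7.3626e+8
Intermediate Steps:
F = Rational(19, 42) (F = Mul(95, Rational(1, 210)) = Rational(19, 42) ≈ 0.45238)
Z = Rational(13087, 67555488) (Z = Mul(Mul(-13087, Pow(-8778, -1)), Pow(Mul(104, 74), -1)) = Mul(Mul(-13087, Rational(-1, 8778)), Pow(7696, -1)) = Mul(Rational(13087, 8778), Rational(1, 7696)) = Rational(13087, 67555488) ≈ 0.00019372)
Function('M')(D) = Pow(D, 2)
Mul(Add(16573, Function('M')(F)), Add(-44425, Z)) = Mul(Add(16573, Pow(Rational(19, 42), 2)), Add(-44425, Rational(13087, 67555488))) = Mul(Add(16573, Rational(361, 1764)), Rational(-3001152541313, 67555488)) = Mul(Rational(29235133, 1764), Rational(-3001152541313, 67555488)) = Rational(-87739093698573549629, 119167880832)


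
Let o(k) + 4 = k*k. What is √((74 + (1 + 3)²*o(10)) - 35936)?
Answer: 3*I*√3814 ≈ 185.27*I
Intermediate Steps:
o(k) = -4 + k² (o(k) = -4 + k*k = -4 + k²)
√((74 + (1 + 3)²*o(10)) - 35936) = √((74 + (1 + 3)²*(-4 + 10²)) - 35936) = √((74 + 4²*(-4 + 100)) - 35936) = √((74 + 16*96) - 35936) = √((74 + 1536) - 35936) = √(1610 - 35936) = √(-34326) = 3*I*√3814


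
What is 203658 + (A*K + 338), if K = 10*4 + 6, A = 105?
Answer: 208826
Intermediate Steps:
K = 46 (K = 40 + 6 = 46)
203658 + (A*K + 338) = 203658 + (105*46 + 338) = 203658 + (4830 + 338) = 203658 + 5168 = 208826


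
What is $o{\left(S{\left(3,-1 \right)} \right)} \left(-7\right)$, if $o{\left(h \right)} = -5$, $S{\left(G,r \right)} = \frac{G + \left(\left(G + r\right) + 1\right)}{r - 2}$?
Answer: $35$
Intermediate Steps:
$S{\left(G,r \right)} = \frac{1 + r + 2 G}{-2 + r}$ ($S{\left(G,r \right)} = \frac{G + \left(1 + G + r\right)}{-2 + r} = \frac{1 + r + 2 G}{-2 + r}$)
$o{\left(S{\left(3,-1 \right)} \right)} \left(-7\right) = \left(-5\right) \left(-7\right) = 35$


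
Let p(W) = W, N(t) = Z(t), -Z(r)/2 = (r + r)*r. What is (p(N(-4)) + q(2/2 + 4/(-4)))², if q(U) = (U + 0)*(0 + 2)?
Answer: 4096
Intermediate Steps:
Z(r) = -4*r² (Z(r) = -2*(r + r)*r = -2*2*r*r = -4*r²)
N(t) = -4*t²
q(U) = 2*U (q(U) = U*2 = 2*U)
(p(N(-4)) + q(2/2 + 4/(-4)))² = (-4*(-4)² + 2*(2/2 + 4/(-4)))² = (-4*16 + 2*(2*(½) + 4*(-¼)))² = (-64 + 2*(1 - 1))² = (-64 + 2*0)² = (-64 + 0)² = (-64)² = 4096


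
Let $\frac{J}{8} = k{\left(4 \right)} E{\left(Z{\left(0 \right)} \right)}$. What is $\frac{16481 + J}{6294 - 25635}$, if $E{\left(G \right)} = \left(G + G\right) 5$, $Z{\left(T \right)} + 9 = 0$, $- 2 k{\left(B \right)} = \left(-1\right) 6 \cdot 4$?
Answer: $- \frac{7841}{19341} \approx -0.40541$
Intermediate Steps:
$k{\left(B \right)} = 12$ ($k{\left(B \right)} = - \frac{\left(-1\right) 6 \cdot 4}{2} = - \frac{\left(-6\right) 4}{2} = \left(- \frac{1}{2}\right) \left(-24\right) = 12$)
$Z{\left(T \right)} = -9$ ($Z{\left(T \right)} = -9 + 0 = -9$)
$E{\left(G \right)} = 10 G$ ($E{\left(G \right)} = 2 G 5 = 10 G$)
$J = -8640$ ($J = 8 \cdot 12 \cdot 10 \left(-9\right) = 8 \cdot 12 \left(-90\right) = 8 \left(-1080\right) = -8640$)
$\frac{16481 + J}{6294 - 25635} = \frac{16481 - 8640}{6294 - 25635} = \frac{7841}{-19341} = 7841 \left(- \frac{1}{19341}\right) = - \frac{7841}{19341}$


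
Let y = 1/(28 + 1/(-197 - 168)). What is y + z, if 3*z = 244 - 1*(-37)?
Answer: 2872634/30657 ≈ 93.702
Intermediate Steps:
y = 365/10219 (y = 1/(28 + 1/(-365)) = 1/(28 - 1/365) = 1/(10219/365) = 365/10219 ≈ 0.035718)
z = 281/3 (z = (244 - 1*(-37))/3 = (244 + 37)/3 = (⅓)*281 = 281/3 ≈ 93.667)
y + z = 365/10219 + 281/3 = 2872634/30657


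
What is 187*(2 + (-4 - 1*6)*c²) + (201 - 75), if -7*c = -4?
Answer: -5420/49 ≈ -110.61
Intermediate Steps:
c = 4/7 (c = -⅐*(-4) = 4/7 ≈ 0.57143)
187*(2 + (-4 - 1*6)*c²) + (201 - 75) = 187*(2 + (-4 - 1*6)*(4/7)²) + (201 - 75) = 187*(2 + (-4 - 6)*(16/49)) + 126 = 187*(2 - 10*16/49) + 126 = 187*(2 - 160/49) + 126 = 187*(-62/49) + 126 = -11594/49 + 126 = -5420/49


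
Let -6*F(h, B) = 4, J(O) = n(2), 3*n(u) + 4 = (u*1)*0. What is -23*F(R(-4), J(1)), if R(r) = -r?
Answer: 46/3 ≈ 15.333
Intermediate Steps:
n(u) = -4/3 (n(u) = -4/3 + ((u*1)*0)/3 = -4/3 + (u*0)/3 = -4/3 + (⅓)*0 = -4/3 + 0 = -4/3)
J(O) = -4/3
F(h, B) = -⅔ (F(h, B) = -⅙*4 = -⅔)
-23*F(R(-4), J(1)) = -23*(-⅔) = 46/3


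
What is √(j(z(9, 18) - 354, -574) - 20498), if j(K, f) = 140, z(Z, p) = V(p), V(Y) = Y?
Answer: 3*I*√2262 ≈ 142.68*I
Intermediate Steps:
z(Z, p) = p
√(j(z(9, 18) - 354, -574) - 20498) = √(140 - 20498) = √(-20358) = 3*I*√2262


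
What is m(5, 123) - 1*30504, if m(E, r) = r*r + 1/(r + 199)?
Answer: -4950749/322 ≈ -15375.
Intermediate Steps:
m(E, r) = r² + 1/(199 + r)
m(5, 123) - 1*30504 = (1 + 123³ + 199*123²)/(199 + 123) - 1*30504 = (1 + 1860867 + 199*15129)/322 - 30504 = (1 + 1860867 + 3010671)/322 - 30504 = (1/322)*4871539 - 30504 = 4871539/322 - 30504 = -4950749/322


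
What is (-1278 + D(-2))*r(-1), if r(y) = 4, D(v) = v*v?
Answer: -5096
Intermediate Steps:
D(v) = v²
(-1278 + D(-2))*r(-1) = (-1278 + (-2)²)*4 = (-1278 + 4)*4 = -1274*4 = -5096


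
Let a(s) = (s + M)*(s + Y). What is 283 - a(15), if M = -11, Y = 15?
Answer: 163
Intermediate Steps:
a(s) = (-11 + s)*(15 + s) (a(s) = (s - 11)*(s + 15) = (-11 + s)*(15 + s))
283 - a(15) = 283 - (-165 + 15**2 + 4*15) = 283 - (-165 + 225 + 60) = 283 - 1*120 = 283 - 120 = 163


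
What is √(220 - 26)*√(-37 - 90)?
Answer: I*√24638 ≈ 156.96*I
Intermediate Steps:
√(220 - 26)*√(-37 - 90) = √194*√(-127) = √194*(I*√127) = I*√24638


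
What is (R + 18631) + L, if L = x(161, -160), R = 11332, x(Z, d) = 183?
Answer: 30146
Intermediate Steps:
L = 183
(R + 18631) + L = (11332 + 18631) + 183 = 29963 + 183 = 30146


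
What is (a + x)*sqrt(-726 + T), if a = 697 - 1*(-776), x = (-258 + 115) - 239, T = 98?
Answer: 2182*I*sqrt(157) ≈ 27340.0*I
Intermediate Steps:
x = -382 (x = -143 - 239 = -382)
a = 1473 (a = 697 + 776 = 1473)
(a + x)*sqrt(-726 + T) = (1473 - 382)*sqrt(-726 + 98) = 1091*sqrt(-628) = 1091*(2*I*sqrt(157)) = 2182*I*sqrt(157)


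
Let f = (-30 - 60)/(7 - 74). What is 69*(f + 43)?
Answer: 204999/67 ≈ 3059.7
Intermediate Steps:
f = 90/67 (f = -90/(-67) = -90*(-1/67) = 90/67 ≈ 1.3433)
69*(f + 43) = 69*(90/67 + 43) = 69*(2971/67) = 204999/67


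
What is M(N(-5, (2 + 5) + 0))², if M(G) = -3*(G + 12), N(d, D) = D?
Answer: 3249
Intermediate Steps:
M(G) = -36 - 3*G (M(G) = -3*(12 + G) = -36 - 3*G)
M(N(-5, (2 + 5) + 0))² = (-36 - 3*((2 + 5) + 0))² = (-36 - 3*(7 + 0))² = (-36 - 3*7)² = (-36 - 21)² = (-57)² = 3249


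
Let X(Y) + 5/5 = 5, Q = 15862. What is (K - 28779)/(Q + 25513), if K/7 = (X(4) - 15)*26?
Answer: -30781/41375 ≈ -0.74395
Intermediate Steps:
X(Y) = 4 (X(Y) = -1 + 5 = 4)
K = -2002 (K = 7*((4 - 15)*26) = 7*(-11*26) = 7*(-286) = -2002)
(K - 28779)/(Q + 25513) = (-2002 - 28779)/(15862 + 25513) = -30781/41375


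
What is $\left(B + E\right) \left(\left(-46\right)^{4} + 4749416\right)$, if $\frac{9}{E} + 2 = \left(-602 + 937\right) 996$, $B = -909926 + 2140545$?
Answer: $\frac{1894303922357842596}{166829} \approx 1.1355 \cdot 10^{13}$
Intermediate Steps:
$B = 1230619$
$E = \frac{9}{333658}$ ($E = \frac{9}{-2 + \left(-602 + 937\right) 996} = \frac{9}{-2 + 335 \cdot 996} = \frac{9}{-2 + 333660} = \frac{9}{333658} \approx 2.6974 \cdot 10^{-5}$)
$\left(B + E\right) \left(\left(-46\right)^{4} + 4749416\right) = \left(1230619 + \frac{9}{333658}\right) \left(\left(-46\right)^{4} + 4749416\right) = \frac{410605874311 \left(4477456 + 4749416\right)}{333658} = \frac{410605874311}{333658} \cdot 9226872 = \frac{1894303922357842596}{166829}$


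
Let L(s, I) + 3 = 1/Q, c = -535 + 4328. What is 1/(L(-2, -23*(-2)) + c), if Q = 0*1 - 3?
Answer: 3/11369 ≈ 0.00026388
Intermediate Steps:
Q = -3 (Q = 0 - 3 = -3)
c = 3793
L(s, I) = -10/3 (L(s, I) = -3 + 1/(-3) = -3 - 1/3 = -10/3)
1/(L(-2, -23*(-2)) + c) = 1/(-10/3 + 3793) = 1/(11369/3) = 3/11369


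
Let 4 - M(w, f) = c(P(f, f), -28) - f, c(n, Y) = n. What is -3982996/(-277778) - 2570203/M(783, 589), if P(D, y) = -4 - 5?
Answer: -355774042671/83611178 ≈ -4255.1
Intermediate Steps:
P(D, y) = -9
M(w, f) = 13 + f (M(w, f) = 4 - (-9 - f) = 4 + (9 + f) = 13 + f)
-3982996/(-277778) - 2570203/M(783, 589) = -3982996/(-277778) - 2570203/(13 + 589) = -3982996*(-1/277778) - 2570203/602 = 1991498/138889 - 2570203*1/602 = 1991498/138889 - 2570203/602 = -355774042671/83611178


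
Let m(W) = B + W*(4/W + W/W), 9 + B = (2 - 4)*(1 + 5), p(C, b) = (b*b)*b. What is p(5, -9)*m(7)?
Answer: 7290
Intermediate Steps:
p(C, b) = b³ (p(C, b) = b²*b = b³)
B = -21 (B = -9 + (2 - 4)*(1 + 5) = -9 - 2*6 = -9 - 12 = -21)
m(W) = -21 + W*(1 + 4/W) (m(W) = -21 + W*(4/W + W/W) = -21 + W*(4/W + 1) = -21 + W*(1 + 4/W))
p(5, -9)*m(7) = (-9)³*(-17 + 7) = -729*(-10) = 7290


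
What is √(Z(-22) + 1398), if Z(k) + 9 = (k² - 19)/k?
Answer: √662046/22 ≈ 36.985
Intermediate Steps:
Z(k) = -9 + (-19 + k²)/k (Z(k) = -9 + (k² - 19)/k = -9 + (-19 + k²)/k)
√(Z(-22) + 1398) = √((-9 - 22 - 19/(-22)) + 1398) = √((-9 - 22 - 19*(-1/22)) + 1398) = √((-9 - 22 + 19/22) + 1398) = √(-663/22 + 1398) = √(30093/22) = √662046/22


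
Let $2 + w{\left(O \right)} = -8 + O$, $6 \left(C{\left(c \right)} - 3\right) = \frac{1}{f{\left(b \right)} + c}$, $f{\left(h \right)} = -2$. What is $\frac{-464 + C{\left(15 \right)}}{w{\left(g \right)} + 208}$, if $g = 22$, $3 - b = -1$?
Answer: $- \frac{35957}{17160} \approx -2.0954$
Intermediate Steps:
$b = 4$ ($b = 3 - -1 = 3 + 1 = 4$)
$C{\left(c \right)} = 3 + \frac{1}{6 \left(-2 + c\right)}$
$w{\left(O \right)} = -10 + O$ ($w{\left(O \right)} = -2 + \left(-8 + O\right) = -10 + O$)
$\frac{-464 + C{\left(15 \right)}}{w{\left(g \right)} + 208} = \frac{-464 + \frac{-35 + 18 \cdot 15}{6 \left(-2 + 15\right)}}{\left(-10 + 22\right) + 208} = \frac{-464 + \frac{-35 + 270}{6 \cdot 13}}{12 + 208} = \frac{-464 + \frac{1}{6} \cdot \frac{1}{13} \cdot 235}{220} = \left(-464 + \frac{235}{78}\right) \frac{1}{220} = \left(- \frac{35957}{78}\right) \frac{1}{220} = - \frac{35957}{17160}$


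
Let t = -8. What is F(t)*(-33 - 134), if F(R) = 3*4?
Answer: -2004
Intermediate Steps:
F(R) = 12
F(t)*(-33 - 134) = 12*(-33 - 134) = 12*(-167) = -2004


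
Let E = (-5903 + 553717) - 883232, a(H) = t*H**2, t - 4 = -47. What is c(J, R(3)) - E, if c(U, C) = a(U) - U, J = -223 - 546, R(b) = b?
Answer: -25092336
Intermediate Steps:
t = -43 (t = 4 - 47 = -43)
a(H) = -43*H**2
E = -335418 (E = 547814 - 883232 = -335418)
J = -769
c(U, C) = -U - 43*U**2 (c(U, C) = -43*U**2 - U = -U - 43*U**2)
c(J, R(3)) - E = -769*(-1 - 43*(-769)) - 1*(-335418) = -769*(-1 + 33067) + 335418 = -769*33066 + 335418 = -25427754 + 335418 = -25092336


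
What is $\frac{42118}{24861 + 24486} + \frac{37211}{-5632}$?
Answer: $- \frac{1599042641}{277922304} \approx -5.7536$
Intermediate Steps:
$\frac{42118}{24861 + 24486} + \frac{37211}{-5632} = \frac{42118}{49347} + 37211 \left(- \frac{1}{5632}\right) = 42118 \cdot \frac{1}{49347} - \frac{37211}{5632} = \frac{42118}{49347} - \frac{37211}{5632} = - \frac{1599042641}{277922304}$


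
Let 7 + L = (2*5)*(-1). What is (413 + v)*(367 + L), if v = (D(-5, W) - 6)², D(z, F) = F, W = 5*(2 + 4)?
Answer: 346150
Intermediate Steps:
W = 30 (W = 5*6 = 30)
L = -17 (L = -7 + (2*5)*(-1) = -7 + 10*(-1) = -7 - 10 = -17)
v = 576 (v = (30 - 6)² = 24² = 576)
(413 + v)*(367 + L) = (413 + 576)*(367 - 17) = 989*350 = 346150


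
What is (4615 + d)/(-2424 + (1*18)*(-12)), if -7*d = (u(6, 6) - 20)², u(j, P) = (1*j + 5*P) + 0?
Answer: -10683/6160 ≈ -1.7343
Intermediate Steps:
u(j, P) = j + 5*P (u(j, P) = (j + 5*P) + 0 = j + 5*P)
d = -256/7 (d = -((6 + 5*6) - 20)²/7 = -((6 + 30) - 20)²/7 = -(36 - 20)²/7 = -⅐*16² = -⅐*256 = -256/7 ≈ -36.571)
(4615 + d)/(-2424 + (1*18)*(-12)) = (4615 - 256/7)/(-2424 + (1*18)*(-12)) = 32049/(7*(-2424 + 18*(-12))) = 32049/(7*(-2424 - 216)) = (32049/7)/(-2640) = (32049/7)*(-1/2640) = -10683/6160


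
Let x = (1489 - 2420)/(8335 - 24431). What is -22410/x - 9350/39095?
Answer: -402914837830/1039927 ≈ -3.8745e+5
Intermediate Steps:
x = 931/16096 (x = -931/(-16096) = -931*(-1/16096) = 931/16096 ≈ 0.057840)
-22410/x - 9350/39095 = -22410/931/16096 - 9350/39095 = -22410*16096/931 - 9350*1/39095 = -360711360/931 - 1870/7819 = -402914837830/1039927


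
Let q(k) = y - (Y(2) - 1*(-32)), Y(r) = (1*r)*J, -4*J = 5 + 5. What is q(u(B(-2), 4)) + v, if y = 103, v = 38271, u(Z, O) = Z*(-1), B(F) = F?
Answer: 38347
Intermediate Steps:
u(Z, O) = -Z
J = -5/2 (J = -(5 + 5)/4 = -¼*10 = -5/2 ≈ -2.5000)
Y(r) = -5*r/2 (Y(r) = (1*r)*(-5/2) = r*(-5/2) = -5*r/2)
q(k) = 76 (q(k) = 103 - (-5/2*2 - 1*(-32)) = 103 - (-5 + 32) = 103 - 1*27 = 103 - 27 = 76)
q(u(B(-2), 4)) + v = 76 + 38271 = 38347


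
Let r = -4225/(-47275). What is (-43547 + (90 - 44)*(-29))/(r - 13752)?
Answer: 84869971/26004863 ≈ 3.2636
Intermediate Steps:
r = 169/1891 (r = -4225*(-1/47275) = 169/1891 ≈ 0.089371)
(-43547 + (90 - 44)*(-29))/(r - 13752) = (-43547 + (90 - 44)*(-29))/(169/1891 - 13752) = (-43547 + 46*(-29))/(-26004863/1891) = (-43547 - 1334)*(-1891/26004863) = -44881*(-1891/26004863) = 84869971/26004863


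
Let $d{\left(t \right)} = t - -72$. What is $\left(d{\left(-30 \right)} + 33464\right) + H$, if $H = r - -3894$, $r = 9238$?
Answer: $46638$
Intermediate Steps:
$d{\left(t \right)} = 72 + t$ ($d{\left(t \right)} = t + 72 = 72 + t$)
$H = 13132$ ($H = 9238 - -3894 = 9238 + 3894 = 13132$)
$\left(d{\left(-30 \right)} + 33464\right) + H = \left(\left(72 - 30\right) + 33464\right) + 13132 = \left(42 + 33464\right) + 13132 = 33506 + 13132 = 46638$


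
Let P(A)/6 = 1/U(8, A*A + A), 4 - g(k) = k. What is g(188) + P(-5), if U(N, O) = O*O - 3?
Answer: -73042/397 ≈ -183.98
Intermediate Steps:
U(N, O) = -3 + O**2 (U(N, O) = O**2 - 3 = -3 + O**2)
g(k) = 4 - k
P(A) = 6/(-3 + (A + A**2)**2) (P(A) = 6/(-3 + (A*A + A)**2) = 6/(-3 + (A**2 + A)**2) = 6/(-3 + (A + A**2)**2))
g(188) + P(-5) = (4 - 1*188) + 6/(-3 + (-5)**2*(1 - 5)**2) = (4 - 188) + 6/(-3 + 25*(-4)**2) = -184 + 6/(-3 + 25*16) = -184 + 6/(-3 + 400) = -184 + 6/397 = -73042/397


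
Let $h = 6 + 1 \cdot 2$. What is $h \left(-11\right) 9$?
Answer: $-792$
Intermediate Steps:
$h = 8$ ($h = 6 + 2 = 8$)
$h \left(-11\right) 9 = 8 \left(-11\right) 9 = \left(-88\right) 9 = -792$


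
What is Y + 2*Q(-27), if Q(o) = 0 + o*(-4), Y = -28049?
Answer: -27833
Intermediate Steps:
Q(o) = -4*o (Q(o) = 0 - 4*o = -4*o)
Y + 2*Q(-27) = -28049 + 2*(-4*(-27)) = -28049 + 2*108 = -28049 + 216 = -27833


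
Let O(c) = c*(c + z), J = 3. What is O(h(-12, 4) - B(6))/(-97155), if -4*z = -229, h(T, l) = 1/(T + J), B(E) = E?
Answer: 20251/6295644 ≈ 0.0032167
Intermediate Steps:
h(T, l) = 1/(3 + T) (h(T, l) = 1/(T + 3) = 1/(3 + T))
z = 229/4 (z = -1/4*(-229) = 229/4 ≈ 57.250)
O(c) = c*(229/4 + c) (O(c) = c*(c + 229/4) = c*(229/4 + c))
O(h(-12, 4) - B(6))/(-97155) = ((1/(3 - 12) - 1*6)*(229 + 4*(1/(3 - 12) - 1*6))/4)/(-97155) = ((1/(-9) - 6)*(229 + 4*(1/(-9) - 6))/4)*(-1/97155) = ((-1/9 - 6)*(229 + 4*(-1/9 - 6))/4)*(-1/97155) = ((1/4)*(-55/9)*(229 + 4*(-55/9)))*(-1/97155) = ((1/4)*(-55/9)*(229 - 220/9))*(-1/97155) = ((1/4)*(-55/9)*(1841/9))*(-1/97155) = -101255/324*(-1/97155) = 20251/6295644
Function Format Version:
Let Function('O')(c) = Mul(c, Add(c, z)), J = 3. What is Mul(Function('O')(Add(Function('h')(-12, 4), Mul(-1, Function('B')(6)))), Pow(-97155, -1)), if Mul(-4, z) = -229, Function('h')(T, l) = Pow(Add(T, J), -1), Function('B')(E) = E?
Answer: Rational(20251, 6295644) ≈ 0.0032167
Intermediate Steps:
Function('h')(T, l) = Pow(Add(3, T), -1) (Function('h')(T, l) = Pow(Add(T, 3), -1) = Pow(Add(3, T), -1))
z = Rational(229, 4) (z = Mul(Rational(-1, 4), -229) = Rational(229, 4) ≈ 57.250)
Function('O')(c) = Mul(c, Add(Rational(229, 4), c)) (Function('O')(c) = Mul(c, Add(c, Rational(229, 4))) = Mul(c, Add(Rational(229, 4), c)))
Mul(Function('O')(Add(Function('h')(-12, 4), Mul(-1, Function('B')(6)))), Pow(-97155, -1)) = Mul(Mul(Rational(1, 4), Add(Pow(Add(3, -12), -1), Mul(-1, 6)), Add(229, Mul(4, Add(Pow(Add(3, -12), -1), Mul(-1, 6))))), Pow(-97155, -1)) = Mul(Mul(Rational(1, 4), Add(Pow(-9, -1), -6), Add(229, Mul(4, Add(Pow(-9, -1), -6)))), Rational(-1, 97155)) = Mul(Mul(Rational(1, 4), Add(Rational(-1, 9), -6), Add(229, Mul(4, Add(Rational(-1, 9), -6)))), Rational(-1, 97155)) = Mul(Mul(Rational(1, 4), Rational(-55, 9), Add(229, Mul(4, Rational(-55, 9)))), Rational(-1, 97155)) = Mul(Mul(Rational(1, 4), Rational(-55, 9), Add(229, Rational(-220, 9))), Rational(-1, 97155)) = Mul(Mul(Rational(1, 4), Rational(-55, 9), Rational(1841, 9)), Rational(-1, 97155)) = Mul(Rational(-101255, 324), Rational(-1, 97155)) = Rational(20251, 6295644)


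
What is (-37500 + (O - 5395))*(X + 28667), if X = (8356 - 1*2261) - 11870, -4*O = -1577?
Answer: -972927169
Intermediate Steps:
O = 1577/4 (O = -¼*(-1577) = 1577/4 ≈ 394.25)
X = -5775 (X = (8356 - 2261) - 11870 = 6095 - 11870 = -5775)
(-37500 + (O - 5395))*(X + 28667) = (-37500 + (1577/4 - 5395))*(-5775 + 28667) = (-37500 - 20003/4)*22892 = -170003/4*22892 = -972927169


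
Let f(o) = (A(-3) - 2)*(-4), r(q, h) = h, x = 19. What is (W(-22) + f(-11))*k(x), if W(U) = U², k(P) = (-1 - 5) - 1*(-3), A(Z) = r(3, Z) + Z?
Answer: -1548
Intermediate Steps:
A(Z) = 2*Z (A(Z) = Z + Z = 2*Z)
k(P) = -3 (k(P) = -6 + 3 = -3)
f(o) = 32 (f(o) = (2*(-3) - 2)*(-4) = (-6 - 2)*(-4) = -8*(-4) = 32)
(W(-22) + f(-11))*k(x) = ((-22)² + 32)*(-3) = (484 + 32)*(-3) = 516*(-3) = -1548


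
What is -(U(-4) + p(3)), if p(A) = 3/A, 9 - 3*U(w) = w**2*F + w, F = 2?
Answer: 16/3 ≈ 5.3333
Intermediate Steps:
U(w) = 3 - 2*w**2/3 - w/3 (U(w) = 3 - (w**2*2 + w)/3 = 3 - (2*w**2 + w)/3 = 3 - (w + 2*w**2)/3 = 3 + (-2*w**2/3 - w/3) = 3 - 2*w**2/3 - w/3)
-(U(-4) + p(3)) = -((3 - 2/3*(-4)**2 - 1/3*(-4)) + 3/3) = -((3 - 2/3*16 + 4/3) + 3*(1/3)) = -((3 - 32/3 + 4/3) + 1) = -(-19/3 + 1) = -1*(-16/3) = 16/3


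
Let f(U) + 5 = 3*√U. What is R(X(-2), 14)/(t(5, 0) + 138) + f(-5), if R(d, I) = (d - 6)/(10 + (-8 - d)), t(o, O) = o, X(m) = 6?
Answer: -5 + 3*I*√5 ≈ -5.0 + 6.7082*I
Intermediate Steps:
f(U) = -5 + 3*√U
R(d, I) = (-6 + d)/(2 - d)
R(X(-2), 14)/(t(5, 0) + 138) + f(-5) = ((6 - 1*6)/(-2 + 6))/(5 + 138) + (-5 + 3*√(-5)) = ((6 - 6)/4)/143 + (-5 + 3*(I*√5)) = ((¼)*0)*(1/143) + (-5 + 3*I*√5) = 0*(1/143) + (-5 + 3*I*√5) = 0 + (-5 + 3*I*√5) = -5 + 3*I*√5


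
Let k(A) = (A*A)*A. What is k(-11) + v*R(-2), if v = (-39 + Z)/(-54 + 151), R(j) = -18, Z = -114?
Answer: -126353/97 ≈ -1302.6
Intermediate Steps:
v = -153/97 (v = (-39 - 114)/(-54 + 151) = -153/97 ≈ -1.5773)
k(A) = A**3 (k(A) = A**2*A = A**3)
k(-11) + v*R(-2) = (-11)**3 - 153/97*(-18) = -1331 + 2754/97 = -126353/97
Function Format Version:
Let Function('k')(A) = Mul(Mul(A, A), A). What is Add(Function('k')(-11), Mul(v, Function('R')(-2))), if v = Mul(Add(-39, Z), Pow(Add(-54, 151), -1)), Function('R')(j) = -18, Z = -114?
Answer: Rational(-126353, 97) ≈ -1302.6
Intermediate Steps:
v = Rational(-153, 97) (v = Mul(Add(-39, -114), Pow(Add(-54, 151), -1)) = Mul(-153, Pow(97, -1)) = Mul(-153, Rational(1, 97)) = Rational(-153, 97) ≈ -1.5773)
Function('k')(A) = Pow(A, 3) (Function('k')(A) = Mul(Pow(A, 2), A) = Pow(A, 3))
Add(Function('k')(-11), Mul(v, Function('R')(-2))) = Add(Pow(-11, 3), Mul(Rational(-153, 97), -18)) = Add(-1331, Rational(2754, 97)) = Rational(-126353, 97)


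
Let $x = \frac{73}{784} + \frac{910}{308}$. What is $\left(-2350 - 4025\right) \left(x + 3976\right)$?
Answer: $- \frac{218760082125}{8624} \approx -2.5366 \cdot 10^{7}$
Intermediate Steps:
$x = \frac{26283}{8624}$ ($x = 73 \cdot \frac{1}{784} + 910 \cdot \frac{1}{308} = \frac{73}{784} + \frac{65}{22} = \frac{26283}{8624} \approx 3.0477$)
$\left(-2350 - 4025\right) \left(x + 3976\right) = \left(-2350 - 4025\right) \left(\frac{26283}{8624} + 3976\right) = \left(-6375\right) \frac{34315307}{8624} = - \frac{218760082125}{8624}$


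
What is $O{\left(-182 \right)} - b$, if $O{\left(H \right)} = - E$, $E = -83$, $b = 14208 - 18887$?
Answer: $4762$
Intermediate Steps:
$b = -4679$ ($b = 14208 - 18887 = -4679$)
$O{\left(H \right)} = 83$ ($O{\left(H \right)} = \left(-1\right) \left(-83\right) = 83$)
$O{\left(-182 \right)} - b = 83 - -4679 = 83 + 4679 = 4762$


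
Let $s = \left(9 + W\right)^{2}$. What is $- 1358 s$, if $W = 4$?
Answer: $-229502$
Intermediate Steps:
$s = 169$ ($s = \left(9 + 4\right)^{2} = 13^{2} = 169$)
$- 1358 s = \left(-1358\right) 169 = -229502$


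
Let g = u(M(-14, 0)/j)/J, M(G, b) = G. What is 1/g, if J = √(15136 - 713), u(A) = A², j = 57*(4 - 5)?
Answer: 3249*√14423/196 ≈ 1990.8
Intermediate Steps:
j = -57 (j = 57*(-1) = -57)
J = √14423 ≈ 120.10
g = 196*√14423/46860327 (g = (-14/(-57))²/(√14423) = (-14*(-1/57))²*(√14423/14423) = (14/57)²*(√14423/14423) = 196*(√14423/14423)/3249 = 196*√14423/46860327 ≈ 0.00050232)
1/g = 1/(196*√14423/46860327) = 3249*√14423/196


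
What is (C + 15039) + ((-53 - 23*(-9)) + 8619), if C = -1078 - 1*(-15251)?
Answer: 37985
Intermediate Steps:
C = 14173 (C = -1078 + 15251 = 14173)
(C + 15039) + ((-53 - 23*(-9)) + 8619) = (14173 + 15039) + ((-53 - 23*(-9)) + 8619) = 29212 + ((-53 + 207) + 8619) = 29212 + (154 + 8619) = 29212 + 8773 = 37985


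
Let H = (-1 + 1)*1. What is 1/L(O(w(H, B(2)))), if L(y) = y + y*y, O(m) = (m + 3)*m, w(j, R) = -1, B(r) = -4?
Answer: ½ ≈ 0.50000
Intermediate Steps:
H = 0 (H = 0*1 = 0)
O(m) = m*(3 + m) (O(m) = (3 + m)*m = m*(3 + m))
L(y) = y + y²
1/L(O(w(H, B(2)))) = 1/((-(3 - 1))*(1 - (3 - 1))) = 1/((-1*2)*(1 - 1*2)) = 1/(-2*(1 - 2)) = 1/(-2*(-1)) = 1/2 = ½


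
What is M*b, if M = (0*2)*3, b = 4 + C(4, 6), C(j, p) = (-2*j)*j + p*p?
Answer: 0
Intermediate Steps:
C(j, p) = p² - 2*j² (C(j, p) = -2*j² + p² = p² - 2*j²)
b = 8 (b = 4 + (6² - 2*4²) = 4 + (36 - 2*16) = 4 + (36 - 32) = 4 + 4 = 8)
M = 0 (M = 0*3 = 0)
M*b = 0*8 = 0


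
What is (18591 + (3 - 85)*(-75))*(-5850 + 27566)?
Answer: 537275556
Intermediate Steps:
(18591 + (3 - 85)*(-75))*(-5850 + 27566) = (18591 - 82*(-75))*21716 = (18591 + 6150)*21716 = 24741*21716 = 537275556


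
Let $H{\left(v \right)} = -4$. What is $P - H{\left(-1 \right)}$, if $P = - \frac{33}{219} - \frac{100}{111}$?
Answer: $\frac{23891}{8103} \approx 2.9484$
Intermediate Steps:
$P = - \frac{8521}{8103}$ ($P = \left(-33\right) \frac{1}{219} - \frac{100}{111} = - \frac{11}{73} - \frac{100}{111} = - \frac{8521}{8103} \approx -1.0516$)
$P - H{\left(-1 \right)} = - \frac{8521}{8103} - -4 = - \frac{8521}{8103} + 4 = \frac{23891}{8103}$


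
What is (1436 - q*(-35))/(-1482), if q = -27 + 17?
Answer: -181/247 ≈ -0.73279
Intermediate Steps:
q = -10
(1436 - q*(-35))/(-1482) = (1436 - (-10)*(-35))/(-1482) = (1436 - 1*350)*(-1/1482) = (1436 - 350)*(-1/1482) = 1086*(-1/1482) = -181/247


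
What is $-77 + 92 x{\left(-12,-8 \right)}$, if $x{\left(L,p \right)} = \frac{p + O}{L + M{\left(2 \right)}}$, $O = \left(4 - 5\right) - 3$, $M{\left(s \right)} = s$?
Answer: $\frac{167}{5} \approx 33.4$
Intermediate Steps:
$O = -4$ ($O = \left(4 - 5\right) - 3 = -1 - 3 = -4$)
$x{\left(L,p \right)} = \frac{-4 + p}{2 + L}$ ($x{\left(L,p \right)} = \frac{p - 4}{L + 2} = \frac{-4 + p}{2 + L}$)
$-77 + 92 x{\left(-12,-8 \right)} = -77 + 92 \frac{-4 - 8}{2 - 12} = -77 + 92 \frac{1}{-10} \left(-12\right) = -77 + 92 \left(\left(- \frac{1}{10}\right) \left(-12\right)\right) = -77 + 92 \cdot \frac{6}{5} = -77 + \frac{552}{5} = \frac{167}{5}$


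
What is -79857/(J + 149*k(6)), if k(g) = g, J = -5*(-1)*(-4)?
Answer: -4203/46 ≈ -91.370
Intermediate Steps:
J = -20 (J = 5*(-4) = -20)
-79857/(J + 149*k(6)) = -79857/(-20 + 149*6) = -79857/(-20 + 894) = -79857/874 = -79857*1/874 = -4203/46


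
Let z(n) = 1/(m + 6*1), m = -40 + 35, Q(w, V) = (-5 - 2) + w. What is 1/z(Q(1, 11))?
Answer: 1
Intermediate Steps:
Q(w, V) = -7 + w
m = -5
z(n) = 1 (z(n) = 1/(-5 + 6*1) = 1/(-5 + 6) = 1/1 = 1)
1/z(Q(1, 11)) = 1/1 = 1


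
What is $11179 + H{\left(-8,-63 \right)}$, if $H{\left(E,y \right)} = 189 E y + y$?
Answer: $106372$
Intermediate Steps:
$H{\left(E,y \right)} = y + 189 E y$ ($H{\left(E,y \right)} = 189 E y + y = y + 189 E y$)
$11179 + H{\left(-8,-63 \right)} = 11179 - 63 \left(1 + 189 \left(-8\right)\right) = 11179 - 63 \left(1 - 1512\right) = 11179 - -95193 = 11179 + 95193 = 106372$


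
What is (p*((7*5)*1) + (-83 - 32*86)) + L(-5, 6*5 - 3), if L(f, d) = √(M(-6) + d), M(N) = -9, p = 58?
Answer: -805 + 3*√2 ≈ -800.76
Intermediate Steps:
L(f, d) = √(-9 + d)
(p*((7*5)*1) + (-83 - 32*86)) + L(-5, 6*5 - 3) = (58*((7*5)*1) + (-83 - 32*86)) + √(-9 + (6*5 - 3)) = (58*(35*1) + (-83 - 2752)) + √(-9 + (30 - 3)) = (58*35 - 2835) + √(-9 + 27) = (2030 - 2835) + √18 = -805 + 3*√2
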